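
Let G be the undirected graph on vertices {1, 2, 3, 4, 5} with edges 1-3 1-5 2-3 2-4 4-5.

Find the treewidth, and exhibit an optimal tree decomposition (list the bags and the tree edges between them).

Treewidth 2.
One such decomposition:
Bags: B1 = {2, 3, 4}  B2 = {1, 3, 4}  B3 = {1, 4, 5}
Tree: B1–B2, B2–B3

Each bag holds 3 vertices, so the decomposition has width 2, which upper-bounds the treewidth. For the lower bound, G contains the cycle 4–2–3–1–5–4, so G is not a forest; only forests have treewidth ≤ 1, hence tw(G) ≥ 2. Hence tw(G) = 2 exactly.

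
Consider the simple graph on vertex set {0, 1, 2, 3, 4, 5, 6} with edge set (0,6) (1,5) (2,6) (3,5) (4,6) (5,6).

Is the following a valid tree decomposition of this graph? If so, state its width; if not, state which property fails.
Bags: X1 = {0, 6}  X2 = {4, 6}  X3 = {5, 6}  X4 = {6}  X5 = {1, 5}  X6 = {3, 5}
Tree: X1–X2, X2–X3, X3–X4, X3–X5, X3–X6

No — vertex 2 appears in no bag.

A tree decomposition must satisfy three properties: every vertex lies in some bag; for every edge, both endpoints lie together in some bag; and for every vertex, the bags containing it form a connected subtree. Here vertex 2 appears in no bag, so the decomposition is invalid.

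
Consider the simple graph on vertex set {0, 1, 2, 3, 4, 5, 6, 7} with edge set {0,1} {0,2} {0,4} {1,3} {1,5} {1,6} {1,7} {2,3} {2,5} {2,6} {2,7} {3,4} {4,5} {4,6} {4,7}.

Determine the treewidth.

3

A width-3 tree decomposition is:
Bags: B1 = {1, 2, 4, 5}  B2 = {1, 2, 4, 6}  B3 = {1, 2, 4, 7}  B4 = {1, 2, 3, 4}  B5 = {0, 1, 2, 4}
Tree: B1–B2, B2–B3, B3–B4, B4–B5
Each bag holds 4 vertices, so the decomposition has width 3, which upper-bounds the treewidth. For the lower bound: the 4 vertex sets {2,5}, {1,6}, {4}, {7} are disjoint, each induces a connected subgraph, and every pair is joined by at least one edge of G. Contracting each set to a single vertex therefore yields K_{4} as a minor, and since treewidth is minor-monotone, tw(G) ≥ tw(K_{4}) = 3. Combining the bounds, tw(G) = 3.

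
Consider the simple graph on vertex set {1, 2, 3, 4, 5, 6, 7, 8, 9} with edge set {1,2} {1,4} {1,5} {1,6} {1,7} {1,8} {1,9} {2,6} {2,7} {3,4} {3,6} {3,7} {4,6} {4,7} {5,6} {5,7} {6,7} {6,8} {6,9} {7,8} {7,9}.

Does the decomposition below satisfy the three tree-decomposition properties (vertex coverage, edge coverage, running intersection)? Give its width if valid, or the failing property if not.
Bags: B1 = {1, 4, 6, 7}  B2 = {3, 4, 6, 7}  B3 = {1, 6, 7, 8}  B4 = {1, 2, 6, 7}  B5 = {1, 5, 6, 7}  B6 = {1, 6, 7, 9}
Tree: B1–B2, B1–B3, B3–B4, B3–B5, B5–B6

Yes; width 3.

Every vertex of G appears in some bag (union = {1, 2, 3, 4, 5, 6, 7, 8, 9}); every edge is covered by a bag; and for each vertex v the set of bags containing v is connected in the bag tree. The decomposition is therefore valid. The largest bag has 4 vertices, so the width is 3.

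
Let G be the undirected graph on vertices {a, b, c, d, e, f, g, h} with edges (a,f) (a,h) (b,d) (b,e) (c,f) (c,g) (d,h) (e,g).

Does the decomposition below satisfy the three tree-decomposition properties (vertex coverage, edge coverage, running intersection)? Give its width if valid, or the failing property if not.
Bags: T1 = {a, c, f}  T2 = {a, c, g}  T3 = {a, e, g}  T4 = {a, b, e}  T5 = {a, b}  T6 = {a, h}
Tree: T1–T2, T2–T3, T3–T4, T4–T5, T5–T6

No — vertex d appears in no bag.

A tree decomposition must satisfy three properties: every vertex lies in some bag; for every edge, both endpoints lie together in some bag; and for every vertex, the bags containing it form a connected subtree. Here vertex d appears in no bag, so the decomposition is invalid.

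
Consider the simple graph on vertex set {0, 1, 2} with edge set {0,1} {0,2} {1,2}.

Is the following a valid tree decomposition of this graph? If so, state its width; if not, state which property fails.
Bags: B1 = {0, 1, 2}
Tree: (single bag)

Checking the three conditions: (i) the bags cover all of {0, 1, 2}; (ii) for each edge, some bag contains both endpoints; (iii) the bags containing any fixed vertex form a subtree. All hold, so the decomposition is valid with width 3 − 1 = 2.

Yes; width 2.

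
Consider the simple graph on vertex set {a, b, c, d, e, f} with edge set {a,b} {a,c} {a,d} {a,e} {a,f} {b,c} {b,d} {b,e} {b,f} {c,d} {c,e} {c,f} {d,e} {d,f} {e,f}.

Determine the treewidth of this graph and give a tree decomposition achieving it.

Treewidth 5.
Bags: B1 = {a, b, c, d, e, f}
Tree: (single bag)

A single bag containing all 6 vertices is trivially a valid decomposition of width 5. On the other hand G contains the 6-clique {a, b, c, d, e, f}. A clique must lie in a single bag of any decomposition, so no decomposition can have width below 5. The upper and lower bounds meet at 5, so that is the treewidth.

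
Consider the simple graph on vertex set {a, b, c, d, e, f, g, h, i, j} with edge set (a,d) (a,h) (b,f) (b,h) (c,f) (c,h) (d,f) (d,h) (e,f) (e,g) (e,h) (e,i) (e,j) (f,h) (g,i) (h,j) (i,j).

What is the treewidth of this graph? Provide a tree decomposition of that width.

The largest bag has 3 vertices, giving width 2; this decomposition certifies tw(G) ≤ 2. Conversely, {e, g, i} is a clique of size 3, and the vertices of any clique must share a bag in every tree decomposition; so some bag has ≥ 3 vertices and tw(G) ≥ 2. Combining the bounds, tw(G) = 2.

Treewidth 2.
One such decomposition:
Bags: B1 = {e, f, h}  B2 = {d, f, h}  B3 = {b, f, h}  B4 = {e, h, j}  B5 = {e, i, j}  B6 = {c, f, h}  B7 = {a, d, h}  B8 = {e, g, i}
Tree: B1–B2, B2–B3, B1–B4, B4–B5, B3–B6, B2–B7, B5–B8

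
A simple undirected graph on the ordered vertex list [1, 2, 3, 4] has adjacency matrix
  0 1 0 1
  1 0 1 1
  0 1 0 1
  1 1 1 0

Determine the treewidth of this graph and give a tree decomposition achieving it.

Treewidth 2.
Bags: B1 = {1, 2, 4}  B2 = {2, 3, 4}
Tree: B1–B2

The largest bag has 3 vertices, giving width 2; this decomposition certifies tw(G) ≤ 2. Conversely, {1, 2, 4} is a clique of size 3, and the vertices of any clique must share a bag in every tree decomposition; so some bag has ≥ 3 vertices and tw(G) ≥ 2. Hence tw(G) = 2 exactly.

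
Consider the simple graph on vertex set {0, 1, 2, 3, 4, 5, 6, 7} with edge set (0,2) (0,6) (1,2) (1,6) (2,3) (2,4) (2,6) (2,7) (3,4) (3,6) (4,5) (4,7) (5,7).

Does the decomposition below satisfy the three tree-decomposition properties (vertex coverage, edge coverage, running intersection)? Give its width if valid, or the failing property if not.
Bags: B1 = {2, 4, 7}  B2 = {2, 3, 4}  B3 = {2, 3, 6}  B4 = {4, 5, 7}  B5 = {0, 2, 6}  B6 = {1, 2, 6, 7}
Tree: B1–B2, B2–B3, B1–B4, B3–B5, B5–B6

A tree decomposition must satisfy three properties: every vertex lies in some bag; for every edge, both endpoints lie together in some bag; and for every vertex, the bags containing it form a connected subtree. Here bags containing vertex 7 are not connected in the tree, so the decomposition is invalid.

No — bags containing vertex 7 are not connected in the tree.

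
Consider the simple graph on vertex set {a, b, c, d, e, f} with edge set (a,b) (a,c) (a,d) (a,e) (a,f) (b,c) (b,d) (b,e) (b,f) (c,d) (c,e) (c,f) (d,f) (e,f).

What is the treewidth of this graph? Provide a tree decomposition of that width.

Treewidth 4.
Bags: B1 = {a, b, c, d, f}  B2 = {a, b, c, e, f}
Tree: B1–B2

The largest bag has 5 vertices, giving width 4; this decomposition certifies tw(G) ≤ 4. Conversely, {a, b, c, d, f} is a clique of size 5, and the vertices of any clique must share a bag in every tree decomposition; so some bag has ≥ 5 vertices and tw(G) ≥ 4. Hence tw(G) = 4 exactly.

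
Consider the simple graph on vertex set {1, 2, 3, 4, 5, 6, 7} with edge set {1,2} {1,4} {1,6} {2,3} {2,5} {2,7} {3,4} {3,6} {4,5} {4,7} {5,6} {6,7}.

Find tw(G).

A width-3 tree decomposition is:
Bags: B1 = {2, 4, 6, 7}  B2 = {2, 4, 5, 6}  B3 = {2, 3, 4, 6}  B4 = {1, 2, 4, 6}
Tree: B1–B2, B2–B3, B3–B4
The largest bag has 4 vertices, giving width 3; this decomposition certifies tw(G) ≤ 3. For the lower bound: the 4 vertex sets {6,7}, {2,5}, {4}, {3} are disjoint, each induces a connected subgraph, and every pair is joined by at least one edge of G. Contracting each set to a single vertex therefore yields K_{4} as a minor, and since treewidth is minor-monotone, tw(G) ≥ tw(K_{4}) = 3. Therefore the treewidth is 3.

3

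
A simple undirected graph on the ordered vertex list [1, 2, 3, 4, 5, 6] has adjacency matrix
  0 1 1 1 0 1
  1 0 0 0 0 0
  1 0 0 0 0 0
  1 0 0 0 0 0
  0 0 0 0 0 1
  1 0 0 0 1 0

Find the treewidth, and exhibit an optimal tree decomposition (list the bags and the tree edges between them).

Treewidth 1.
One optimal decomposition is:
Bags: B1 = {1, 3}  B2 = {1, 2}  B3 = {1, 4}  B4 = {1, 6}  B5 = {5, 6}
Tree: B1–B2, B1–B3, B3–B4, B4–B5

The largest bag has 2 vertices, giving width 1; this decomposition certifies tw(G) ≤ 1. Since G has at least one edge (e.g. 3–1), it is not an edgeless graph, so tw(G) ≥ 1. Therefore the treewidth is 1.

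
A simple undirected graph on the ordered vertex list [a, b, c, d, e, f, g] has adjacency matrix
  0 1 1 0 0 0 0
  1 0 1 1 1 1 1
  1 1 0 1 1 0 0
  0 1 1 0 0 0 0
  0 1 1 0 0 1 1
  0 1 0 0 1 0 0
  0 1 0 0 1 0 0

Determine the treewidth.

2

A width-2 tree decomposition is:
Bags: B1 = {b, e, g}  B2 = {b, e, f}  B3 = {b, c, e}  B4 = {a, b, c}  B5 = {b, c, d}
Tree: B1–B2, B2–B3, B3–B4, B4–B5
Every bag has size at most 3, so the width is 3 − 1 = 2 and tw(G) ≤ 2. For the lower bound, the 3 vertices {b, e, g} are pairwise adjacent, and any tree decomposition puts a clique entirely inside one bag — forcing width ≥ 2. Hence tw(G) = 2 exactly.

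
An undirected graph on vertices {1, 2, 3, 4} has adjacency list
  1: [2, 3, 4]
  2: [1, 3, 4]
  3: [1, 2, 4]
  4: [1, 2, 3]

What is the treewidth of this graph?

3

A width-3 tree decomposition is:
Bags: B1 = {1, 2, 3, 4}
Tree: (single bag)
With just one bag of size 4, the width is 4 − 1 = 3, so tw(G) ≤ 3. For the lower bound, the 4 vertices {1, 2, 3, 4} are pairwise adjacent, and any tree decomposition puts a clique entirely inside one bag — forcing width ≥ 3. Hence tw(G) = 3 exactly.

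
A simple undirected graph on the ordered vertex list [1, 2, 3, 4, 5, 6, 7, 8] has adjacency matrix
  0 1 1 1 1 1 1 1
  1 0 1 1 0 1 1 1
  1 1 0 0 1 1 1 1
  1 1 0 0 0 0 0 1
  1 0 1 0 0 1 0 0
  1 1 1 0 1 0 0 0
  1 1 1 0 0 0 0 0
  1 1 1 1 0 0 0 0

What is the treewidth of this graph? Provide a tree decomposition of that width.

Treewidth 3.
One optimal decomposition is:
Bags: B1 = {1, 2, 3, 6}  B2 = {1, 2, 3, 7}  B3 = {1, 2, 3, 8}  B4 = {1, 3, 5, 6}  B5 = {1, 2, 4, 8}
Tree: B1–B2, B2–B3, B1–B4, B3–B5

Each bag holds 4 vertices, so the decomposition has width 3, which upper-bounds the treewidth. Conversely, {1, 2, 3, 8} is a clique of size 4, and the vertices of any clique must share a bag in every tree decomposition; so some bag has ≥ 4 vertices and tw(G) ≥ 3. Combining the bounds, tw(G) = 3.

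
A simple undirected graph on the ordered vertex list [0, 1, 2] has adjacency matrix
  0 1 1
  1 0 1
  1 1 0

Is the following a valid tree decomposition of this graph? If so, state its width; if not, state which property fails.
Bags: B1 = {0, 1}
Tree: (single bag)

No — vertex 2 appears in no bag.

A tree decomposition must satisfy three properties: every vertex lies in some bag; for every edge, both endpoints lie together in some bag; and for every vertex, the bags containing it form a connected subtree. Here vertex 2 appears in no bag, so the decomposition is invalid.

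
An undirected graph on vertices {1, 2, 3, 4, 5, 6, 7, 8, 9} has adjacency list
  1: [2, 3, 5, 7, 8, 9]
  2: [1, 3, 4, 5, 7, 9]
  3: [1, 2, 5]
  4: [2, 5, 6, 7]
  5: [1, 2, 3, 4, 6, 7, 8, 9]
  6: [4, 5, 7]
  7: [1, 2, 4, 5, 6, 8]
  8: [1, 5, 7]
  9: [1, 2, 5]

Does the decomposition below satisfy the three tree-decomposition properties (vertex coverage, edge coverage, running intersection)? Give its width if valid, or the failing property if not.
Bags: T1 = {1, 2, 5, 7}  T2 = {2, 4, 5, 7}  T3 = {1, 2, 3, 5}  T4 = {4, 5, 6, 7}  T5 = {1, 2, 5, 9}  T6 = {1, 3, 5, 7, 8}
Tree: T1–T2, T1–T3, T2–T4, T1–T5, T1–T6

A tree decomposition must satisfy three properties: every vertex lies in some bag; for every edge, both endpoints lie together in some bag; and for every vertex, the bags containing it form a connected subtree. Here bags containing vertex 3 are not connected in the tree, so the decomposition is invalid.

No — bags containing vertex 3 are not connected in the tree.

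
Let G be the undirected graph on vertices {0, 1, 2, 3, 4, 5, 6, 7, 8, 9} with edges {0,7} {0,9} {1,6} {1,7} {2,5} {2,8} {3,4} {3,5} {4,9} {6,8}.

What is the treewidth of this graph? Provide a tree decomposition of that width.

Each bag holds 3 vertices, so the decomposition has width 2, which upper-bounds the treewidth. The edges 7–1–6–8–2–5–3–4–9–0–7 form a cycle, so G is not a tree and its treewidth is at least 2. Therefore the treewidth is 2.

Treewidth 2.
One such decomposition:
Bags: B1 = {1, 6, 7}  B2 = {6, 7, 8}  B3 = {2, 7, 8}  B4 = {2, 5, 7}  B5 = {3, 5, 7}  B6 = {3, 4, 7}  B7 = {4, 7, 9}  B8 = {0, 7, 9}
Tree: B1–B2, B2–B3, B3–B4, B4–B5, B5–B6, B6–B7, B7–B8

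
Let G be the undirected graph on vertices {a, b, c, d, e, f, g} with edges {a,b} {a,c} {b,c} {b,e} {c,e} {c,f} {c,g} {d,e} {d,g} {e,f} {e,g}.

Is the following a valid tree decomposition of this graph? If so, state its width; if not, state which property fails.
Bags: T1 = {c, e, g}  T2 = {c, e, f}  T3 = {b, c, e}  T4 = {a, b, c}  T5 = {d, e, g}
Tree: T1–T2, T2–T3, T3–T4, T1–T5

Checking the three conditions: (i) the bags cover all of {a, b, c, d, e, f, g}; (ii) for each edge, some bag contains both endpoints; (iii) the bags containing any fixed vertex form a subtree. All hold, so the decomposition is valid with width 3 − 1 = 2.

Yes; width 2.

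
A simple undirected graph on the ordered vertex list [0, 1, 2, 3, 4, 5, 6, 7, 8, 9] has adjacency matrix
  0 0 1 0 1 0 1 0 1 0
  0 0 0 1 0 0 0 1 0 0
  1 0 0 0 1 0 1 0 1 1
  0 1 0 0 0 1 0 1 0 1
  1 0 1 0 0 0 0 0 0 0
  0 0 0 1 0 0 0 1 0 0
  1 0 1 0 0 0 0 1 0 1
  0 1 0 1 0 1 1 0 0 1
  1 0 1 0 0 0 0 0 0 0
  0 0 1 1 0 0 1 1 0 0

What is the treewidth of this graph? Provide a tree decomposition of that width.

Treewidth 2.
Bags: B1 = {6, 7, 9}  B2 = {2, 6, 9}  B3 = {0, 2, 6}  B4 = {3, 7, 9}  B5 = {3, 5, 7}  B6 = {0, 2, 4}  B7 = {1, 3, 7}  B8 = {0, 2, 8}
Tree: B1–B2, B2–B3, B1–B4, B4–B5, B3–B6, B5–B7, B3–B8

Every bag has size at most 3, so the width is 3 − 1 = 2 and tw(G) ≤ 2. For the lower bound, the 3 vertices {1, 3, 7} are pairwise adjacent, and any tree decomposition puts a clique entirely inside one bag — forcing width ≥ 2. Combining the bounds, tw(G) = 2.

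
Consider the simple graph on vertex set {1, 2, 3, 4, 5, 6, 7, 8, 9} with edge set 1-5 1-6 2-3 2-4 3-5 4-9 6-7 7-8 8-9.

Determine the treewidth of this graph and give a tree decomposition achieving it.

Treewidth 2.
Bags: B1 = {6, 7, 8}  B2 = {6, 8, 9}  B3 = {4, 6, 9}  B4 = {2, 4, 6}  B5 = {2, 3, 6}  B6 = {3, 5, 6}  B7 = {1, 5, 6}
Tree: B1–B2, B2–B3, B3–B4, B4–B5, B5–B6, B6–B7

The largest bag has 3 vertices, giving width 2; this decomposition certifies tw(G) ≤ 2. Since 6–7–8–9–4–2–3–5–1–6 is a cycle in G, G is not acyclic. Forests are exactly the graphs of treewidth ≤ 1, so tw(G) ≥ 2. The upper and lower bounds meet at 2, so that is the treewidth.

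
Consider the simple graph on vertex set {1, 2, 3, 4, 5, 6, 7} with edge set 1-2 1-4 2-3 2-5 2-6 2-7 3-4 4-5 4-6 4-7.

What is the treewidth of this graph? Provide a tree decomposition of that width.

Every bag has size at most 3, so the width is 3 − 1 = 2 and tw(G) ≤ 2. For the lower bound, G contains the cycle 2–3–4–5–2, so G is not a forest; only forests have treewidth ≤ 1, hence tw(G) ≥ 2. Hence tw(G) = 2 exactly.

Treewidth 2.
Bags: B1 = {2, 3, 4}  B2 = {2, 4, 5}  B3 = {2, 4, 6}  B4 = {1, 2, 4}  B5 = {2, 4, 7}
Tree: B1–B2, B2–B3, B3–B4, B4–B5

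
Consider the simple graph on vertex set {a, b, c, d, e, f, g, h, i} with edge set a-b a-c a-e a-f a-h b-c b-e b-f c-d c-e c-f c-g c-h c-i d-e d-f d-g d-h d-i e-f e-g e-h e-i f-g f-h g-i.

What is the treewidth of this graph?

A width-4 tree decomposition is:
Bags: B1 = {c, d, e, f, h}  B2 = {c, d, e, f, g}  B3 = {a, c, e, f, h}  B4 = {c, d, e, g, i}  B5 = {a, b, c, e, f}
Tree: B1–B2, B1–B3, B2–B4, B3–B5
Each bag holds 5 vertices, so the decomposition has width 4, which upper-bounds the treewidth. On the other hand G contains the 5-clique {c, d, e, f, g}. A clique must lie in a single bag of any decomposition, so no decomposition can have width below 4. The upper and lower bounds meet at 4, so that is the treewidth.

4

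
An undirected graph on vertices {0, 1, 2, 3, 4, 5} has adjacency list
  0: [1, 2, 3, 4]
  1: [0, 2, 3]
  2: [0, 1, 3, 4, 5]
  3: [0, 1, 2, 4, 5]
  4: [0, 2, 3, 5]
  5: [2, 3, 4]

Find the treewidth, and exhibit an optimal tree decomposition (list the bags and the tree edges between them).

Every bag has size at most 4, so the width is 4 − 1 = 3 and tw(G) ≤ 3. For the lower bound, the 4 vertices {0, 1, 2, 3} are pairwise adjacent, and any tree decomposition puts a clique entirely inside one bag — forcing width ≥ 3. Hence tw(G) = 3 exactly.

Treewidth 3.
One optimal decomposition is:
Bags: B1 = {0, 2, 3, 4}  B2 = {2, 3, 4, 5}  B3 = {0, 1, 2, 3}
Tree: B1–B2, B1–B3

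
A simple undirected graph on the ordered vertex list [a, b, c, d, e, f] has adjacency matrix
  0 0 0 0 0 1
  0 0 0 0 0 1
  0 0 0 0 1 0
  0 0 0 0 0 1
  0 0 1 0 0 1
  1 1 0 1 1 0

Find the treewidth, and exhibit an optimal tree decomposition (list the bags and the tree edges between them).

Treewidth 1.
One such decomposition:
Bags: B1 = {b, f}  B2 = {a, f}  B3 = {e, f}  B4 = {c, e}  B5 = {d, f}
Tree: B1–B2, B2–B3, B3–B4, B3–B5

Each bag holds 2 vertices, so the decomposition has width 1, which upper-bounds the treewidth. Since G has at least one edge (e.g. f–b), it is not an edgeless graph, so tw(G) ≥ 1. Combining the bounds, tw(G) = 1.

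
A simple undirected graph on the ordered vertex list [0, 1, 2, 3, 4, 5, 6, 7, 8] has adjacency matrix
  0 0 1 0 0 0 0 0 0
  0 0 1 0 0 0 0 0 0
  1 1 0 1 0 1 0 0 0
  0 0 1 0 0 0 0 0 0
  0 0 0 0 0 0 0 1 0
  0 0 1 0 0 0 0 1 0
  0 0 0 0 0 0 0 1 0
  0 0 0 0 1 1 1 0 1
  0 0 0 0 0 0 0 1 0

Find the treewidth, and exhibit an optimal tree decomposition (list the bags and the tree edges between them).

Each bag holds 2 vertices, so the decomposition has width 1, which upper-bounds the treewidth. Any graph with an edge has treewidth ≥ 1, and G has the edge 2–3. The upper and lower bounds meet at 1, so that is the treewidth.

Treewidth 1.
Bags: B1 = {2, 3}  B2 = {2, 5}  B3 = {0, 2}  B4 = {1, 2}  B5 = {5, 7}  B6 = {4, 7}  B7 = {6, 7}  B8 = {7, 8}
Tree: B1–B2, B2–B3, B3–B4, B2–B5, B5–B6, B6–B7, B6–B8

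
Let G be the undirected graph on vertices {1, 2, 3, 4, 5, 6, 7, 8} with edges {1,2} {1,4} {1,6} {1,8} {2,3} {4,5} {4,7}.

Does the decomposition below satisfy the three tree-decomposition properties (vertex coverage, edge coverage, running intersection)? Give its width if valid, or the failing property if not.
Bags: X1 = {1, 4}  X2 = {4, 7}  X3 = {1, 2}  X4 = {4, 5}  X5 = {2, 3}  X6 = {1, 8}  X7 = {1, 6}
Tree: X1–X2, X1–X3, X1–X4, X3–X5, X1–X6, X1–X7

Checking the three conditions: (i) the bags cover all of {1, 2, 3, 4, 5, 6, 7, 8}; (ii) for each edge, some bag contains both endpoints; (iii) the bags containing any fixed vertex form a subtree. All hold, so the decomposition is valid with width 2 − 1 = 1.

Yes; width 1.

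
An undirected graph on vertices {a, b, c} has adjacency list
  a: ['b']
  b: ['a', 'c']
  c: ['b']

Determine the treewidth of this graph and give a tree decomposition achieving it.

Treewidth 1.
One optimal decomposition is:
Bags: B1 = {b, c}  B2 = {a, b}
Tree: B1–B2

Each bag holds 2 vertices, so the decomposition has width 1, which upper-bounds the treewidth. Any graph with an edge has treewidth ≥ 1, and G has the edge b–c. Hence tw(G) = 1 exactly.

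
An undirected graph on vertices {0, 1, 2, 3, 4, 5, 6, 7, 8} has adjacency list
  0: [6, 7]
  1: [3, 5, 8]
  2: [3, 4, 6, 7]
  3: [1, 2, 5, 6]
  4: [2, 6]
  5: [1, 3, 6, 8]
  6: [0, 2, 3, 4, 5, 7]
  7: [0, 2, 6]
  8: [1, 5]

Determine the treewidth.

2

A width-2 tree decomposition is:
Bags: B1 = {3, 5, 6}  B2 = {1, 3, 5}  B3 = {2, 3, 6}  B4 = {1, 5, 8}  B5 = {2, 6, 7}  B6 = {2, 4, 6}  B7 = {0, 6, 7}
Tree: B1–B2, B1–B3, B2–B4, B3–B5, B3–B6, B5–B7
Every bag has size at most 3, so the width is 3 − 1 = 2 and tw(G) ≤ 2. On the other hand G contains the 3-clique {1, 5, 8}. A clique must lie in a single bag of any decomposition, so no decomposition can have width below 2. Therefore the treewidth is 2.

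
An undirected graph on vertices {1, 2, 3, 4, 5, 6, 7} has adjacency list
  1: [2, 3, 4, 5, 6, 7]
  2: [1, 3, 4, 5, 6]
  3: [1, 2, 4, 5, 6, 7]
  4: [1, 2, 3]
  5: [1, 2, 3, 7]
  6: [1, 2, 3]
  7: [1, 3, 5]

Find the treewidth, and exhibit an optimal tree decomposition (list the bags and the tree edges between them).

Every bag has size at most 4, so the width is 4 − 1 = 3 and tw(G) ≤ 3. On the other hand G contains the 4-clique {1, 2, 3, 4}. A clique must lie in a single bag of any decomposition, so no decomposition can have width below 3. Combining the bounds, tw(G) = 3.

Treewidth 3.
One such decomposition:
Bags: B1 = {1, 2, 3, 5}  B2 = {1, 2, 3, 4}  B3 = {1, 2, 3, 6}  B4 = {1, 3, 5, 7}
Tree: B1–B2, B2–B3, B1–B4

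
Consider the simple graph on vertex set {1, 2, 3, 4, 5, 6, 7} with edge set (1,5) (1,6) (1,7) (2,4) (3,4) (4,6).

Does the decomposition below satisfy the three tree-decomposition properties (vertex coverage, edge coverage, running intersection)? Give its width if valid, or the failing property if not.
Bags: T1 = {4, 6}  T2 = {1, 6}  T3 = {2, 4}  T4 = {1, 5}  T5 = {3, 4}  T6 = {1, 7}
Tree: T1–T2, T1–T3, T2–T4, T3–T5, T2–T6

Checking the three conditions: (i) the bags cover all of {1, 2, 3, 4, 5, 6, 7}; (ii) for each edge, some bag contains both endpoints; (iii) the bags containing any fixed vertex form a subtree. All hold, so the decomposition is valid with width 2 − 1 = 1.

Yes; width 1.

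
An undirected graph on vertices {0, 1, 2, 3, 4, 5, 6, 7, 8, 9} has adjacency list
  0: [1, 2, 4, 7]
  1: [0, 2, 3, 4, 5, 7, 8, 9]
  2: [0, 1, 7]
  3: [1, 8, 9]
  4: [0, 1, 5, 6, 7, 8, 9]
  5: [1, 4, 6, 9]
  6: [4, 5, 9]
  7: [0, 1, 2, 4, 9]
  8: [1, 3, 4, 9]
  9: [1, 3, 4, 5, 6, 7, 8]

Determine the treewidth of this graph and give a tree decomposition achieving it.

The largest bag has 4 vertices, giving width 3; this decomposition certifies tw(G) ≤ 3. For the lower bound, the 4 vertices {0, 1, 2, 7} are pairwise adjacent, and any tree decomposition puts a clique entirely inside one bag — forcing width ≥ 3. Combining the bounds, tw(G) = 3.

Treewidth 3.
Bags: B1 = {1, 4, 5, 9}  B2 = {1, 4, 8, 9}  B3 = {1, 4, 7, 9}  B4 = {0, 1, 4, 7}  B5 = {1, 3, 8, 9}  B6 = {4, 5, 6, 9}  B7 = {0, 1, 2, 7}
Tree: B1–B2, B2–B3, B3–B4, B2–B5, B1–B6, B4–B7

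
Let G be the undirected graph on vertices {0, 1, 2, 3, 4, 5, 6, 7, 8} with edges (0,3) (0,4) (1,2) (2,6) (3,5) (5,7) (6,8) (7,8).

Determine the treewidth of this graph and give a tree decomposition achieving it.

The largest bag has 2 vertices, giving width 1; this decomposition certifies tw(G) ≤ 1. G has an edge, so its treewidth is at least 1. Combining the bounds, tw(G) = 1.

Treewidth 1.
One such decomposition:
Bags: B1 = {0, 4}  B2 = {0, 3}  B3 = {3, 5}  B4 = {5, 7}  B5 = {7, 8}  B6 = {6, 8}  B7 = {2, 6}  B8 = {1, 2}
Tree: B1–B2, B2–B3, B3–B4, B4–B5, B5–B6, B6–B7, B7–B8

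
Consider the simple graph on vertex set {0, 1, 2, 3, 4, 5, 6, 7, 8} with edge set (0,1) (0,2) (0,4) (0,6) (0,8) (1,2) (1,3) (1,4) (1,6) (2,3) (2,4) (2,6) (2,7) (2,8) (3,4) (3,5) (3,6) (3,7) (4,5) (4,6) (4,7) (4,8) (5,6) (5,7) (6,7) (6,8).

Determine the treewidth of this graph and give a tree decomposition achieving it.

Every bag has size at most 5, so the width is 5 − 1 = 4 and tw(G) ≤ 4. For the lower bound, the 5 vertices {0, 2, 4, 6, 8} are pairwise adjacent, and any tree decomposition puts a clique entirely inside one bag — forcing width ≥ 4. Hence tw(G) = 4 exactly.

Treewidth 4.
One such decomposition:
Bags: B1 = {1, 2, 3, 4, 6}  B2 = {2, 3, 4, 6, 7}  B3 = {3, 4, 5, 6, 7}  B4 = {0, 1, 2, 4, 6}  B5 = {0, 2, 4, 6, 8}
Tree: B1–B2, B2–B3, B1–B4, B4–B5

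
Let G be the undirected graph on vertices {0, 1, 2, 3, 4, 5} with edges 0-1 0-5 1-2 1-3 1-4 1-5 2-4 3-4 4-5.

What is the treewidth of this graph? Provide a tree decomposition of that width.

Each bag holds 3 vertices, so the decomposition has width 2, which upper-bounds the treewidth. Conversely, {0, 1, 5} is a clique of size 3, and the vertices of any clique must share a bag in every tree decomposition; so some bag has ≥ 3 vertices and tw(G) ≥ 2. The upper and lower bounds meet at 2, so that is the treewidth.

Treewidth 2.
Bags: B1 = {1, 2, 4}  B2 = {1, 3, 4}  B3 = {1, 4, 5}  B4 = {0, 1, 5}
Tree: B1–B2, B2–B3, B3–B4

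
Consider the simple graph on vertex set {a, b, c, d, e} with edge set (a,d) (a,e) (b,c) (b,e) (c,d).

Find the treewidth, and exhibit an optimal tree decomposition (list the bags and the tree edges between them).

Each bag holds 3 vertices, so the decomposition has width 2, which upper-bounds the treewidth. Since d–a–e–b–c–d is a cycle in G, G is not acyclic. Forests are exactly the graphs of treewidth ≤ 1, so tw(G) ≥ 2. Therefore the treewidth is 2.

Treewidth 2.
Bags: B1 = {a, d, e}  B2 = {b, d, e}  B3 = {b, c, d}
Tree: B1–B2, B2–B3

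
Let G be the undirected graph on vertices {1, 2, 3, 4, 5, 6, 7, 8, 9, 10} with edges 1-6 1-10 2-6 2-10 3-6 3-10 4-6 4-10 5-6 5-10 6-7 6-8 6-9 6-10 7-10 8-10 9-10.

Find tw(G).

2

A width-2 tree decomposition is:
Bags: B1 = {2, 6, 10}  B2 = {6, 8, 10}  B3 = {6, 7, 10}  B4 = {3, 6, 10}  B5 = {5, 6, 10}  B6 = {4, 6, 10}  B7 = {6, 9, 10}  B8 = {1, 6, 10}
Tree: B1–B2, B1–B3, B1–B4, B3–B5, B5–B6, B6–B7, B6–B8
The largest bag has 3 vertices, giving width 2; this decomposition certifies tw(G) ≤ 2. Conversely, {1, 6, 10} is a clique of size 3, and the vertices of any clique must share a bag in every tree decomposition; so some bag has ≥ 3 vertices and tw(G) ≥ 2. The upper and lower bounds meet at 2, so that is the treewidth.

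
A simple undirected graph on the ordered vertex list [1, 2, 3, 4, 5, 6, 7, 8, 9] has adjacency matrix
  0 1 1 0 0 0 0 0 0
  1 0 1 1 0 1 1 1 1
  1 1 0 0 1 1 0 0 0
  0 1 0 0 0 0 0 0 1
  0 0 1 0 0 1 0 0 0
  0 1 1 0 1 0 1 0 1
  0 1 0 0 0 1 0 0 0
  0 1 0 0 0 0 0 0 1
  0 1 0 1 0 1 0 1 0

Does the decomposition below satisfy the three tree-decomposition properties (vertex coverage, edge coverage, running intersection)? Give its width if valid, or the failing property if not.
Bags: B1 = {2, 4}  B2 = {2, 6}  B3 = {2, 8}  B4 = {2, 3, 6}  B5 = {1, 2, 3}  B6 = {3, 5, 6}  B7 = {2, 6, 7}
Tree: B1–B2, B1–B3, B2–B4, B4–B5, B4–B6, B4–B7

A tree decomposition must satisfy three properties: every vertex lies in some bag; for every edge, both endpoints lie together in some bag; and for every vertex, the bags containing it form a connected subtree. Here vertex 9 appears in no bag, so the decomposition is invalid.

No — vertex 9 appears in no bag.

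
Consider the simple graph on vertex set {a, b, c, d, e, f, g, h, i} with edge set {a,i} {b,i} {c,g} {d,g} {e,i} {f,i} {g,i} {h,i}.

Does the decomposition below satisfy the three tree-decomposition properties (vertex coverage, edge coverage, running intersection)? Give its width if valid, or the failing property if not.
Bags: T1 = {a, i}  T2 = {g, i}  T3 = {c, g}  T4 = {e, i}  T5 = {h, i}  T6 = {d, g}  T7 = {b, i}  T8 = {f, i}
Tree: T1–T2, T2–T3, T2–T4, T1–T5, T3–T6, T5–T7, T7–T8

Yes; width 1.

Vertex coverage: the bags together contain {a, b, c, d, e, f, g, h, i}, the full vertex set. Edge coverage: each edge of G has both endpoints in at least one bag. Running intersection: for every vertex, the bags containing it form a connected subtree. All three properties hold, so this is a valid tree decomposition of width max|bag| − 1 = 1, and hence tw(G) ≤ 1.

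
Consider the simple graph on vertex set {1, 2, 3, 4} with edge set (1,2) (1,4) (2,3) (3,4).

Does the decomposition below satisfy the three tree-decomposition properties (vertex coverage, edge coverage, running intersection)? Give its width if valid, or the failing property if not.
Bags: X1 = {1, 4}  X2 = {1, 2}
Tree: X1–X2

No — vertex 3 appears in no bag.

A tree decomposition must satisfy three properties: every vertex lies in some bag; for every edge, both endpoints lie together in some bag; and for every vertex, the bags containing it form a connected subtree. Here vertex 3 appears in no bag, so the decomposition is invalid.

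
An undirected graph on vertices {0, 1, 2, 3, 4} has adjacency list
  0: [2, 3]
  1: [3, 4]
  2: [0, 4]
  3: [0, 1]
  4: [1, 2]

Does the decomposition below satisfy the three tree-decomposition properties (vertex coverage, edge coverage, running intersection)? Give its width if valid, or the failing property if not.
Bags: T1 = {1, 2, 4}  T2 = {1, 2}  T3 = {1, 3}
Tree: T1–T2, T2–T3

No — vertex 0 appears in no bag.

A tree decomposition must satisfy three properties: every vertex lies in some bag; for every edge, both endpoints lie together in some bag; and for every vertex, the bags containing it form a connected subtree. Here vertex 0 appears in no bag, so the decomposition is invalid.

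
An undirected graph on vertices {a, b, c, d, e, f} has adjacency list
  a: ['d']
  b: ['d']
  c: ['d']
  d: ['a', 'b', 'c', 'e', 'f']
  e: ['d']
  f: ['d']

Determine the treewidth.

A width-1 tree decomposition is:
Bags: B1 = {d, f}  B2 = {c, d}  B3 = {b, d}  B4 = {d, e}  B5 = {a, d}
Tree: B1–B2, B1–B3, B3–B4, B1–B5
Each bag holds 2 vertices, so the decomposition has width 1, which upper-bounds the treewidth. Any graph with an edge has treewidth ≥ 1, and G has the edge d–f. Therefore the treewidth is 1.

1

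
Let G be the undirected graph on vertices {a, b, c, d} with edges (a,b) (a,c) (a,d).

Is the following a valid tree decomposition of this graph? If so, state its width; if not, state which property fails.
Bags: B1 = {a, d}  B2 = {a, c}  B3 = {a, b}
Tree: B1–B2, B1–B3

Every vertex of G appears in some bag (union = {a, b, c, d}); every edge is covered by a bag; and for each vertex v the set of bags containing v is connected in the bag tree. The decomposition is therefore valid. The largest bag has 2 vertices, so the width is 1.

Yes; width 1.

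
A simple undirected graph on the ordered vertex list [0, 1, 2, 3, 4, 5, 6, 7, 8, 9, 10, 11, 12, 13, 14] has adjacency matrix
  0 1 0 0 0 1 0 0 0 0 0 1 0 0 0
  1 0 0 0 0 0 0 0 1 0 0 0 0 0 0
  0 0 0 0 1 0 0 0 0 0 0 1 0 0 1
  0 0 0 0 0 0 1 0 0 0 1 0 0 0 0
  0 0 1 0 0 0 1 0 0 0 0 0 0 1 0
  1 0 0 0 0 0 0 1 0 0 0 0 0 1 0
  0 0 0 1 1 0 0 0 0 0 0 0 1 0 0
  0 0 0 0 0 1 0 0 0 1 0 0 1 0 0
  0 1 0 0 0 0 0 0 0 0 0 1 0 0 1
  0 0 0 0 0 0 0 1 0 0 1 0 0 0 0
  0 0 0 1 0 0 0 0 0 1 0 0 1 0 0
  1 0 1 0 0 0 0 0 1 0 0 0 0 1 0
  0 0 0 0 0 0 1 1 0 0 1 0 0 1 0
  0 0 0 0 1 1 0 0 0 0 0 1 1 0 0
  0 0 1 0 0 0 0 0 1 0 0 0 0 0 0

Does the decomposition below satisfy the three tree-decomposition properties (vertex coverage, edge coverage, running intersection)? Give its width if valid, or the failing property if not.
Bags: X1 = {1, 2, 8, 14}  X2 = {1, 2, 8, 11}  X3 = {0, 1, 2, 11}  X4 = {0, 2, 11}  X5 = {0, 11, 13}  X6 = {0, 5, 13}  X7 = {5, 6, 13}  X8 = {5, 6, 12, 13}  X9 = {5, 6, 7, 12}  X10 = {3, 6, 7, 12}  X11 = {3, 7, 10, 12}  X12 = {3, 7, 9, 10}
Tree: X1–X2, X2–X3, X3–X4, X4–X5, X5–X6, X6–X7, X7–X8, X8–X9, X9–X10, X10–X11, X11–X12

No — vertex 4 appears in no bag.

A tree decomposition must satisfy three properties: every vertex lies in some bag; for every edge, both endpoints lie together in some bag; and for every vertex, the bags containing it form a connected subtree. Here vertex 4 appears in no bag, so the decomposition is invalid.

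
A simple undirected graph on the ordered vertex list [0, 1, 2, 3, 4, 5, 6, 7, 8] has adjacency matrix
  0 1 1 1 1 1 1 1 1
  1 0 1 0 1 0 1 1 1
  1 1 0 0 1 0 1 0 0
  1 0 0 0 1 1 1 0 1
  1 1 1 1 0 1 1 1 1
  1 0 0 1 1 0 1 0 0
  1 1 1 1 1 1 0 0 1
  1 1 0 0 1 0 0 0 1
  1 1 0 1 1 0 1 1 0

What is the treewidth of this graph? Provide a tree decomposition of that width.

Each bag holds 5 vertices, so the decomposition has width 4, which upper-bounds the treewidth. Conversely, {0, 1, 4, 6, 8} is a clique of size 5, and the vertices of any clique must share a bag in every tree decomposition; so some bag has ≥ 5 vertices and tw(G) ≥ 4. The upper and lower bounds meet at 4, so that is the treewidth.

Treewidth 4.
Bags: B1 = {0, 1, 4, 6, 8}  B2 = {0, 3, 4, 6, 8}  B3 = {0, 1, 4, 7, 8}  B4 = {0, 1, 2, 4, 6}  B5 = {0, 3, 4, 5, 6}
Tree: B1–B2, B1–B3, B1–B4, B2–B5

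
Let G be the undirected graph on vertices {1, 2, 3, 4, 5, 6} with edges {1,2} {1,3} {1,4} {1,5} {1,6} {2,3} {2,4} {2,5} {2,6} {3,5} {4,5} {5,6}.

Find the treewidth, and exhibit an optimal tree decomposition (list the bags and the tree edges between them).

Each bag holds 4 vertices, so the decomposition has width 3, which upper-bounds the treewidth. For the lower bound, the 4 vertices {1, 2, 3, 5} are pairwise adjacent, and any tree decomposition puts a clique entirely inside one bag — forcing width ≥ 3. Hence tw(G) = 3 exactly.

Treewidth 3.
Bags: B1 = {1, 2, 3, 5}  B2 = {1, 2, 5, 6}  B3 = {1, 2, 4, 5}
Tree: B1–B2, B1–B3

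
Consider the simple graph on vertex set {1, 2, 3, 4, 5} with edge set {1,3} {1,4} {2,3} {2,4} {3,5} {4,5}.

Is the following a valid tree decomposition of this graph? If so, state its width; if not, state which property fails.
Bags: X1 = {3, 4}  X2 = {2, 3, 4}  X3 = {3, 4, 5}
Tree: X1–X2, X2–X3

No — vertex 1 appears in no bag.

A tree decomposition must satisfy three properties: every vertex lies in some bag; for every edge, both endpoints lie together in some bag; and for every vertex, the bags containing it form a connected subtree. Here vertex 1 appears in no bag, so the decomposition is invalid.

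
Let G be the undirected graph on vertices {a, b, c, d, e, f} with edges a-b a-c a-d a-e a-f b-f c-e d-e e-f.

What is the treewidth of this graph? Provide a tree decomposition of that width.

Treewidth 2.
Bags: B1 = {a, e, f}  B2 = {a, d, e}  B3 = {a, b, f}  B4 = {a, c, e}
Tree: B1–B2, B1–B3, B2–B4

Every bag has size at most 3, so the width is 3 − 1 = 2 and tw(G) ≤ 2. Conversely, {a, d, e} is a clique of size 3, and the vertices of any clique must share a bag in every tree decomposition; so some bag has ≥ 3 vertices and tw(G) ≥ 2. Hence tw(G) = 2 exactly.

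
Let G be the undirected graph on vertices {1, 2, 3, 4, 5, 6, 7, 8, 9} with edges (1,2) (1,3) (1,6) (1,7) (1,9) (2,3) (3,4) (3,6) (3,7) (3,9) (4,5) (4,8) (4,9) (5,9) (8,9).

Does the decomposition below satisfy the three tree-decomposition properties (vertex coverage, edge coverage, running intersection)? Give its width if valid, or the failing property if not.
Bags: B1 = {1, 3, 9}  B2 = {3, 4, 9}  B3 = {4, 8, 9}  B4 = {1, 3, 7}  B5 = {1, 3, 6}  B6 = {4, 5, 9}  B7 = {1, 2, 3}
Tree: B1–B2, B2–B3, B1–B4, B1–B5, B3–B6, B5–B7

Vertex coverage: the bags together contain {1, 2, 3, 4, 5, 6, 7, 8, 9}, the full vertex set. Edge coverage: each edge of G has both endpoints in at least one bag. Running intersection: for every vertex, the bags containing it form a connected subtree. All three properties hold, so this is a valid tree decomposition of width max|bag| − 1 = 2, and hence tw(G) ≤ 2.

Yes; width 2.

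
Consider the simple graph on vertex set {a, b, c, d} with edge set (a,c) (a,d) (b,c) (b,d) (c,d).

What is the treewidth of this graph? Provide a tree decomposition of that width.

The largest bag has 3 vertices, giving width 2; this decomposition certifies tw(G) ≤ 2. Conversely, {a, c, d} is a clique of size 3, and the vertices of any clique must share a bag in every tree decomposition; so some bag has ≥ 3 vertices and tw(G) ≥ 2. Combining the bounds, tw(G) = 2.

Treewidth 2.
One optimal decomposition is:
Bags: B1 = {b, c, d}  B2 = {a, c, d}
Tree: B1–B2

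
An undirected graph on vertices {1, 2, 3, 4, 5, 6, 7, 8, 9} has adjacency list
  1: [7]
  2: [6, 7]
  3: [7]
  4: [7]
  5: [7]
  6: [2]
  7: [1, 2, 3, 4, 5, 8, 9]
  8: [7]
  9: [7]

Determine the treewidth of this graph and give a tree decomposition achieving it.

Treewidth 1.
Bags: B1 = {2, 7}  B2 = {3, 7}  B3 = {5, 7}  B4 = {4, 7}  B5 = {7, 9}  B6 = {7, 8}  B7 = {2, 6}  B8 = {1, 7}
Tree: B1–B2, B2–B3, B3–B4, B2–B5, B1–B6, B1–B7, B5–B8

The largest bag has 2 vertices, giving width 1; this decomposition certifies tw(G) ≤ 1. Since G has at least one edge (e.g. 2–7), it is not an edgeless graph, so tw(G) ≥ 1. Hence tw(G) = 1 exactly.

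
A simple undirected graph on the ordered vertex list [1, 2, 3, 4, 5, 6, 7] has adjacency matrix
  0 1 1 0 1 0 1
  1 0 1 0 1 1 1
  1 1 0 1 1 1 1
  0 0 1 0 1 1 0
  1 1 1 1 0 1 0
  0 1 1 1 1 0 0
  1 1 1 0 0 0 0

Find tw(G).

A width-3 tree decomposition is:
Bags: B1 = {1, 2, 3, 5}  B2 = {2, 3, 5, 6}  B3 = {1, 2, 3, 7}  B4 = {3, 4, 5, 6}
Tree: B1–B2, B1–B3, B2–B4
Every bag has size at most 4, so the width is 4 − 1 = 3 and tw(G) ≤ 3. Conversely, {1, 2, 3, 5} is a clique of size 4, and the vertices of any clique must share a bag in every tree decomposition; so some bag has ≥ 4 vertices and tw(G) ≥ 3. Combining the bounds, tw(G) = 3.

3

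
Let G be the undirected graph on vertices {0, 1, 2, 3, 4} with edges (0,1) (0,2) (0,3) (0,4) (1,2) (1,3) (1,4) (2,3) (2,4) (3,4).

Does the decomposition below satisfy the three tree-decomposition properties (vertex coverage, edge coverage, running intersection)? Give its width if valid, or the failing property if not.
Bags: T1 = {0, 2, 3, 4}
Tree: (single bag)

No — vertex 1 appears in no bag.

A tree decomposition must satisfy three properties: every vertex lies in some bag; for every edge, both endpoints lie together in some bag; and for every vertex, the bags containing it form a connected subtree. Here vertex 1 appears in no bag, so the decomposition is invalid.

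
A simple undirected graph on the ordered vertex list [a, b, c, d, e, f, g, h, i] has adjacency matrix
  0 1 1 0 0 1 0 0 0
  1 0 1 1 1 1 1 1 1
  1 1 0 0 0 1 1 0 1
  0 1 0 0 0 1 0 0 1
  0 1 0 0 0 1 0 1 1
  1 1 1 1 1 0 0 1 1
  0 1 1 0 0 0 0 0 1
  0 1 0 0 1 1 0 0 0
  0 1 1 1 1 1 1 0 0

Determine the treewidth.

3

A width-3 tree decomposition is:
Bags: B1 = {b, c, f, i}  B2 = {b, e, f, i}  B3 = {b, e, f, h}  B4 = {b, c, g, i}  B5 = {b, d, f, i}  B6 = {a, b, c, f}
Tree: B1–B2, B2–B3, B1–B4, B1–B5, B1–B6
Every bag has size at most 4, so the width is 4 − 1 = 3 and tw(G) ≤ 3. For the lower bound, the 4 vertices {b, c, g, i} are pairwise adjacent, and any tree decomposition puts a clique entirely inside one bag — forcing width ≥ 3. Combining the bounds, tw(G) = 3.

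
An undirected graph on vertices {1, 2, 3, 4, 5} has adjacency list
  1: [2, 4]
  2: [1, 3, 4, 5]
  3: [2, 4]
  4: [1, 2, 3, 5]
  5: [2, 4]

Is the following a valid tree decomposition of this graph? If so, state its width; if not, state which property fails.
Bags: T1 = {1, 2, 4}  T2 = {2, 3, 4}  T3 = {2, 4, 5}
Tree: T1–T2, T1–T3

Vertex coverage: the bags together contain {1, 2, 3, 4, 5}, the full vertex set. Edge coverage: each edge of G has both endpoints in at least one bag. Running intersection: for every vertex, the bags containing it form a connected subtree. All three properties hold, so this is a valid tree decomposition of width max|bag| − 1 = 2, and hence tw(G) ≤ 2.

Yes; width 2.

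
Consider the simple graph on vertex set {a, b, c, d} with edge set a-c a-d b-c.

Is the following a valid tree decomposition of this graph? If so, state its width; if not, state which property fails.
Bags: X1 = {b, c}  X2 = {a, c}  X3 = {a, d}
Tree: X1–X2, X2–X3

Vertex coverage: the bags together contain {a, b, c, d}, the full vertex set. Edge coverage: each edge of G has both endpoints in at least one bag. Running intersection: for every vertex, the bags containing it form a connected subtree. All three properties hold, so this is a valid tree decomposition of width max|bag| − 1 = 1, and hence tw(G) ≤ 1.

Yes; width 1.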